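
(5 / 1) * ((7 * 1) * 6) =210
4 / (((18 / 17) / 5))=170 / 9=18.89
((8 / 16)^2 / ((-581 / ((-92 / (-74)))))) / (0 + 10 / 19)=-437 / 429940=-0.00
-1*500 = -500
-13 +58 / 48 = -283 / 24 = -11.79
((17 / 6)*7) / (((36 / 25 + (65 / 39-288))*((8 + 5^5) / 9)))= -26775 / 133885622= -0.00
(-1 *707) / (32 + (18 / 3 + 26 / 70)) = -24745 / 1343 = -18.43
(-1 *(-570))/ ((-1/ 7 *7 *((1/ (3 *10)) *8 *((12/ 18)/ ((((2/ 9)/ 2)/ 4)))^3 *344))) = -475/ 1056768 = -0.00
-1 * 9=-9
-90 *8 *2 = -1440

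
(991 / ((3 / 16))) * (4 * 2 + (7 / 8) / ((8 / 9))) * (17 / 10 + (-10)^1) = -9459095 / 24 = -394128.96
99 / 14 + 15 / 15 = 8.07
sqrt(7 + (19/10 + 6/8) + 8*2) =3*sqrt(285)/10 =5.06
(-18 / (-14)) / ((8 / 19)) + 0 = 171 / 56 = 3.05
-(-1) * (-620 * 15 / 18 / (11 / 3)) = -1550 / 11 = -140.91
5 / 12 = 0.42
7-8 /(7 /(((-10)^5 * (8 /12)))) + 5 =1600252 /21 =76202.48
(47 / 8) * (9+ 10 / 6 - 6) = 329 / 12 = 27.42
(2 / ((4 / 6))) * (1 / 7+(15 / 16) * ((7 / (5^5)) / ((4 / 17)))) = 127497 / 280000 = 0.46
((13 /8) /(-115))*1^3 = -0.01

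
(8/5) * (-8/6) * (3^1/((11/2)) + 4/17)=-4672/2805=-1.67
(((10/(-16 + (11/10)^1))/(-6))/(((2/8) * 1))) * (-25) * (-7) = 35000/447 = 78.30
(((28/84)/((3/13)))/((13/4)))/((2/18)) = 4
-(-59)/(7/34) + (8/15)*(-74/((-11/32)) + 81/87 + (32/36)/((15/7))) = 1818231874/4521825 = 402.10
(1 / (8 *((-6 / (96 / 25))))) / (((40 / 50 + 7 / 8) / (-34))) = 1.62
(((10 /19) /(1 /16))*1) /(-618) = -80 /5871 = -0.01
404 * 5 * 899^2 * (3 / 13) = 4897698060 / 13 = 376746004.62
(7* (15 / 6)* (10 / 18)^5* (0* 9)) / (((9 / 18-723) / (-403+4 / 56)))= 0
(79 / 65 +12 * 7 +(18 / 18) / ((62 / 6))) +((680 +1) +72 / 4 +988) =3571209 / 2015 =1772.31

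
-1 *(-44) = 44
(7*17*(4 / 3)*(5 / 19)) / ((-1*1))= -2380 / 57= -41.75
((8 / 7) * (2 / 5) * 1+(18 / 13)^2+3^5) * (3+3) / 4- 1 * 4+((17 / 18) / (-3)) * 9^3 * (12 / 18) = 2496857 / 11830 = 211.06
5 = 5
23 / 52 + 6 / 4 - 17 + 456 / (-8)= -3747 / 52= -72.06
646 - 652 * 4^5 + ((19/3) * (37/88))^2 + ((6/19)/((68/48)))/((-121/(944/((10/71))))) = -75077696460209/112559040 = -667007.26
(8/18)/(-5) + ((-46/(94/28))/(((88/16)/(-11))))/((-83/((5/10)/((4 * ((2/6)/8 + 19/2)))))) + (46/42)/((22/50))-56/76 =97576752337/58812314715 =1.66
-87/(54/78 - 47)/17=1131/10234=0.11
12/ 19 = 0.63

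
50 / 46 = 25 / 23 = 1.09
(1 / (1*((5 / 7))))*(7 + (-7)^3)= -2352 / 5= -470.40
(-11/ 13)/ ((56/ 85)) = -935/ 728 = -1.28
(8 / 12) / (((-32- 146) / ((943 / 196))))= -943 / 52332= -0.02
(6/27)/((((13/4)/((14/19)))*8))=14/2223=0.01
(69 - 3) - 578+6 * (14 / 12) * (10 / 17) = -8634 / 17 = -507.88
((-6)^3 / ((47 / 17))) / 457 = -3672 / 21479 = -0.17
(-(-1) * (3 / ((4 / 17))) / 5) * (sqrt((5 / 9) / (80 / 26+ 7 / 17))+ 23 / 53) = 17 * sqrt(851955) / 15420+ 1173 / 1060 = 2.12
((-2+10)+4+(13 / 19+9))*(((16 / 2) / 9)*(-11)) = -36256 / 171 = -212.02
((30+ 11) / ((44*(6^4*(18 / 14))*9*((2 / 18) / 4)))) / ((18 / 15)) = 1435 / 769824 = 0.00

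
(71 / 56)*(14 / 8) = 71 / 32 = 2.22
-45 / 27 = -5 / 3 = -1.67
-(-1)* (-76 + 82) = 6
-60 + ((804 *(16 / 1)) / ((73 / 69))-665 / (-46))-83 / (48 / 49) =969429131 / 80592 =12028.85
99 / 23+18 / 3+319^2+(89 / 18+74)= 42166003 / 414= 101850.25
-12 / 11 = -1.09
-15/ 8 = -1.88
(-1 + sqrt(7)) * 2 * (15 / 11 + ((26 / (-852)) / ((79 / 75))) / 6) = -1006045 / 370194 + 1006045 * sqrt(7) / 370194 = 4.47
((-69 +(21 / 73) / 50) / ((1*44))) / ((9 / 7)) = -195867 / 160600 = -1.22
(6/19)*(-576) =-3456/19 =-181.89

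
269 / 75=3.59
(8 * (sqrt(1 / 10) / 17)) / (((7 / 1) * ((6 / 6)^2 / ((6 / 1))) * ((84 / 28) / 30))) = 48 * sqrt(10) / 119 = 1.28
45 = 45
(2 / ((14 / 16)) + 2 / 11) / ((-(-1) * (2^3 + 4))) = 95 / 462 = 0.21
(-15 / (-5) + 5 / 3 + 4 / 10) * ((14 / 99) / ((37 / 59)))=62776 / 54945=1.14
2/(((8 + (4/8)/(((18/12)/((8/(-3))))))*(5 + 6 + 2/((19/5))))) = 57/2336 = 0.02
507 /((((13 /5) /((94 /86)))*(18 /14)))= 21385 /129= 165.78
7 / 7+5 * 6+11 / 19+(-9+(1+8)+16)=904 / 19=47.58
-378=-378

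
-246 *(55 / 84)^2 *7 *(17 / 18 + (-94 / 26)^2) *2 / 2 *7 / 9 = -5287805875 / 657072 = -8047.53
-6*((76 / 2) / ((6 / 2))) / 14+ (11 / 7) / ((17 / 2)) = -624 / 119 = -5.24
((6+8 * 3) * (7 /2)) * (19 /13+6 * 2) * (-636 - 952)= -29179500 /13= -2244576.92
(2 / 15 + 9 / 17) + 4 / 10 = 271 / 255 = 1.06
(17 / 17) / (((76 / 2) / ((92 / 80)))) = 23 / 760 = 0.03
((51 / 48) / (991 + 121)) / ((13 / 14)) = 119 / 115648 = 0.00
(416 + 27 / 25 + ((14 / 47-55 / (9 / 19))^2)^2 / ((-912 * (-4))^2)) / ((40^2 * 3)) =4586522016351280277353 / 51127243061432647680000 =0.09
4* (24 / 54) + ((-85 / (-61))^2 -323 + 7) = -10457963 / 33489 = -312.28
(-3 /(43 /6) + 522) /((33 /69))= 515844 /473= 1090.58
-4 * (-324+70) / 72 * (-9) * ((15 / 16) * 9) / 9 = -1905 / 16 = -119.06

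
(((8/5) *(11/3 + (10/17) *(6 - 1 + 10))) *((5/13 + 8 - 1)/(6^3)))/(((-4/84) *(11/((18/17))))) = -21952/15895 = -1.38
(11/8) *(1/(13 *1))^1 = 11/104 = 0.11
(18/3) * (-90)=-540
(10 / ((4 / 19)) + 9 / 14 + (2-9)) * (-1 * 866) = -249408 / 7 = -35629.71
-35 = -35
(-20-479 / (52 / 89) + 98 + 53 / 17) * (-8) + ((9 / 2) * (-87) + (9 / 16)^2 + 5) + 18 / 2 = 313006189 / 56576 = 5532.49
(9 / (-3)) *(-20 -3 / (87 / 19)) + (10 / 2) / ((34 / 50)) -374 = -150208 / 493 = -304.68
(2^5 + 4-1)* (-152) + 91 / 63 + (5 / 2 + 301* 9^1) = -46927 / 18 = -2607.06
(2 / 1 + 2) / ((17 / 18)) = 72 / 17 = 4.24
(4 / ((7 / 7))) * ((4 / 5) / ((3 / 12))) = 12.80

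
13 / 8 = 1.62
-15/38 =-0.39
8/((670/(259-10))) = 996/335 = 2.97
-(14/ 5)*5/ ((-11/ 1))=14/ 11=1.27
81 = 81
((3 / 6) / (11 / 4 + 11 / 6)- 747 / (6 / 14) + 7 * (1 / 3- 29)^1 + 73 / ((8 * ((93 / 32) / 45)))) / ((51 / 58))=-534678626 / 260865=-2049.64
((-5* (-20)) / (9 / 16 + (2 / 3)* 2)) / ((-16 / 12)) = -3600 / 91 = -39.56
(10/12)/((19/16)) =40/57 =0.70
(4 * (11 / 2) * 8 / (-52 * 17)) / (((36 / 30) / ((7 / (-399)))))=110 / 37791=0.00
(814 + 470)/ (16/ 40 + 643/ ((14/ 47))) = 89880/ 151133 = 0.59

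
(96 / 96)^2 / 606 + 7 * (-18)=-76355 / 606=-126.00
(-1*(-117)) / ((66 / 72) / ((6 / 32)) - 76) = -1053 / 640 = -1.65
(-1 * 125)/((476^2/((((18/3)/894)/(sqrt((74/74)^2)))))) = -0.00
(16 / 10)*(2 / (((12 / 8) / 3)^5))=512 / 5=102.40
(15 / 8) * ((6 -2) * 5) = 75 / 2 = 37.50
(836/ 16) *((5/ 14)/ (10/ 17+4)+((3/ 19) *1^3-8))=-1772023/ 4368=-405.68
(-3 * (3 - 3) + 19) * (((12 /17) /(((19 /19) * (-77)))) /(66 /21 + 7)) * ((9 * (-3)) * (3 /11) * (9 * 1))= 166212 /146047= 1.14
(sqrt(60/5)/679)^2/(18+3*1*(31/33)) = 0.00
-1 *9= -9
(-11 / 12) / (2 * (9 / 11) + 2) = -0.25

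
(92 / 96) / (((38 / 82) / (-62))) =-29233 / 228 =-128.21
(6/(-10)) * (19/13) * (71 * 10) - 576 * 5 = -45534/13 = -3502.62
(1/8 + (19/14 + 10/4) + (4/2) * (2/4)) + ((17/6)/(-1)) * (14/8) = 1/42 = 0.02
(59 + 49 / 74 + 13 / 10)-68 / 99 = 1103942 / 18315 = 60.28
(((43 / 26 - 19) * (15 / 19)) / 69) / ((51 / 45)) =-33825 / 193154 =-0.18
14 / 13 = 1.08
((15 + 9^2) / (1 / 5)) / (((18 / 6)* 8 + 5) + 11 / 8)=1280 / 81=15.80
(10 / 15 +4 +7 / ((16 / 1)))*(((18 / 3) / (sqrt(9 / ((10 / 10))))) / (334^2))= 245 / 2677344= 0.00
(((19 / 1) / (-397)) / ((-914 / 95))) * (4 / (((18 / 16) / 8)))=231040 / 1632861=0.14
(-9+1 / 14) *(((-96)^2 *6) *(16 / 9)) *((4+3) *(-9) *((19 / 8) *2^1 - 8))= -179712000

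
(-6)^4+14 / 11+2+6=14358 / 11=1305.27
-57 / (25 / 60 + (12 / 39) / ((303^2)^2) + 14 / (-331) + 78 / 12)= -8.29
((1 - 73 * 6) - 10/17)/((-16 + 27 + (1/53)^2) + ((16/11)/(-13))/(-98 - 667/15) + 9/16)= -102170810883856/2699950591527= -37.84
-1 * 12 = -12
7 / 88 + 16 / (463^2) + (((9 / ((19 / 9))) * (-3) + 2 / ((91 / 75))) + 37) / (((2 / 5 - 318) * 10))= 925557330393 / 12948818818936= 0.07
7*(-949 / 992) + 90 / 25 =-15359 / 4960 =-3.10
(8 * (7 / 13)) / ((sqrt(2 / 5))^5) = 175 * sqrt(10) / 13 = 42.57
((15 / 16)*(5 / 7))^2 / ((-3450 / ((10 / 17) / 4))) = -375 / 19618816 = -0.00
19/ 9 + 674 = 6085/ 9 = 676.11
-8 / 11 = -0.73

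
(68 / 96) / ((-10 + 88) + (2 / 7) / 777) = 30821 / 3393952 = 0.01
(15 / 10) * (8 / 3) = 4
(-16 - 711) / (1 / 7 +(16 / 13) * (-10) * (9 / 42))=66157 / 227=291.44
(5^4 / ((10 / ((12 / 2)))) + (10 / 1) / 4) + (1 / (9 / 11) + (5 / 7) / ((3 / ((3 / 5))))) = 47737 / 126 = 378.87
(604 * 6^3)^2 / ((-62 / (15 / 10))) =-12765641472 / 31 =-411794886.19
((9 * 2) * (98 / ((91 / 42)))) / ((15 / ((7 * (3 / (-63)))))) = -1176 / 65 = -18.09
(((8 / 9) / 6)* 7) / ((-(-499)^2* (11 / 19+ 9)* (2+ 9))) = -38 / 961392861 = -0.00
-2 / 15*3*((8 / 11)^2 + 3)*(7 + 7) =-11956 / 605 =-19.76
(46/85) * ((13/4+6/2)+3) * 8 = 3404/85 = 40.05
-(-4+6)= -2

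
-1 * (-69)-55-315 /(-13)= 497 /13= 38.23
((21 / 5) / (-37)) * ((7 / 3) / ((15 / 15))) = -49 / 185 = -0.26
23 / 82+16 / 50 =1231 / 2050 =0.60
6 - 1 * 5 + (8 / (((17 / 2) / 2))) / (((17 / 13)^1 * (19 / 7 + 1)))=401 / 289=1.39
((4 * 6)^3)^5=504857282956046106624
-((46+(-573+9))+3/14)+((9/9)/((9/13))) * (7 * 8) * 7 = 136585/126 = 1084.01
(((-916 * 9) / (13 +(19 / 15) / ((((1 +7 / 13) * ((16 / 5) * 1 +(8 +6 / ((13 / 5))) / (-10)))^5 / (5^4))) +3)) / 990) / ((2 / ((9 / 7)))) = -352853773642017792 / 1180677961412536895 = -0.30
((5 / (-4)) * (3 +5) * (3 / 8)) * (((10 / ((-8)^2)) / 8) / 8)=-75 / 8192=-0.01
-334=-334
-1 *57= -57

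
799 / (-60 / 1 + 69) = 799 / 9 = 88.78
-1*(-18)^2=-324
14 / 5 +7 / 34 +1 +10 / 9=7829 / 1530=5.12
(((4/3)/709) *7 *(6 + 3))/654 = 14/77281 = 0.00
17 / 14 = 1.21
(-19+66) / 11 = 47 / 11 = 4.27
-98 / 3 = -32.67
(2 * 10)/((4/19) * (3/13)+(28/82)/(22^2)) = 49014680/120793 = 405.77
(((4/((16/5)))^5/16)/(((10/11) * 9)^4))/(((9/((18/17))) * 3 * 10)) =14641/87716265984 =0.00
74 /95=0.78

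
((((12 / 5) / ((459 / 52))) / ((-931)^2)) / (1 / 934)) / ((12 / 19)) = 0.00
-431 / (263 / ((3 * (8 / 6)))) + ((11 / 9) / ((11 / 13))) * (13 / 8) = -79681 / 18936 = -4.21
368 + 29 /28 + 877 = 34889 /28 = 1246.04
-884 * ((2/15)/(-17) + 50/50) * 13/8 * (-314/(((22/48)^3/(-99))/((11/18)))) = -1406036736/5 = -281207347.20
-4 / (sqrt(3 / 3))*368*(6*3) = -26496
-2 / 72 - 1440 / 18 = -2881 / 36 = -80.03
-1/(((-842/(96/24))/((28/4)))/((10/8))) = 35/842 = 0.04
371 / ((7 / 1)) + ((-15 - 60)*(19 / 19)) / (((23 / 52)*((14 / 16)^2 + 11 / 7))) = -156969 / 8027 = -19.56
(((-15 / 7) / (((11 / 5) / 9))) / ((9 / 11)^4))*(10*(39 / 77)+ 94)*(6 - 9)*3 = 23074700 / 1323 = 17441.19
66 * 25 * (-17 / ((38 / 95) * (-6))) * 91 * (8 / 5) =1701700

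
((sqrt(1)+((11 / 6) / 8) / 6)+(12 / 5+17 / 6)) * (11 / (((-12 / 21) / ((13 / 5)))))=-9040031 / 28800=-313.89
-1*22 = -22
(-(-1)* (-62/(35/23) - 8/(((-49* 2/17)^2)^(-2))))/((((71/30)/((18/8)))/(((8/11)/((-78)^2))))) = -77836228278/77166972883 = -1.01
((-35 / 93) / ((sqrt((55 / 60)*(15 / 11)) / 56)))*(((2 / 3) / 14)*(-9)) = 112*sqrt(5) / 31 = 8.08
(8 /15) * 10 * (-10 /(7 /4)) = -640 /21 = -30.48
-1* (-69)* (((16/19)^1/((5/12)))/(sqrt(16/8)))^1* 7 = 690.26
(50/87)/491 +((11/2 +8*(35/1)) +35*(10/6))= 9791719/28478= 343.83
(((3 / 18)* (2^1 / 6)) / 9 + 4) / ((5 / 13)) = 8437 / 810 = 10.42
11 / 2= 5.50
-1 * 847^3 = -607645423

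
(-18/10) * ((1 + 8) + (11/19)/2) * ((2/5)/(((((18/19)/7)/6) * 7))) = -42.36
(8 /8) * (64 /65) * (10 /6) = 64 /39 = 1.64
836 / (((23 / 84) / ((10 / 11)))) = 63840 / 23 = 2775.65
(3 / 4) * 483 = 1449 / 4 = 362.25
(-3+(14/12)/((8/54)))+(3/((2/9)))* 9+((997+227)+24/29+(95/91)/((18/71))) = 257521721/190008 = 1355.32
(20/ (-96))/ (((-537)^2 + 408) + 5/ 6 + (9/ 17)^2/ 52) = -18785/ 26038520162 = -0.00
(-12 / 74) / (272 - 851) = 2 / 7141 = 0.00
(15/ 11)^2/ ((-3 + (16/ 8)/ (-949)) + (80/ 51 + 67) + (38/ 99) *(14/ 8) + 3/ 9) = 65338650/ 2339170141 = 0.03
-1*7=-7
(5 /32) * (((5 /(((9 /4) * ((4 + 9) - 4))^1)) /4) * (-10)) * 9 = -125 /144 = -0.87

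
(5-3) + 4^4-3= 255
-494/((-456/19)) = 247/12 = 20.58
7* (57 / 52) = 399 / 52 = 7.67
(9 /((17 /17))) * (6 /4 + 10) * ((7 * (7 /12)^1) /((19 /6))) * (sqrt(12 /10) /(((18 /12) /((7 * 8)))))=94668 * sqrt(30) /95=5458.08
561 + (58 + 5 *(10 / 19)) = 11811 / 19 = 621.63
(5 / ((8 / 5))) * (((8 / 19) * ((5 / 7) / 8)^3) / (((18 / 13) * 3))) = 40625 / 180182016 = 0.00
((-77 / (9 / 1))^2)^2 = 35153041 / 6561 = 5357.88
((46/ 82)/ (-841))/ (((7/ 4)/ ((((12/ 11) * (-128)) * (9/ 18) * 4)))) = 282624/ 2655037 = 0.11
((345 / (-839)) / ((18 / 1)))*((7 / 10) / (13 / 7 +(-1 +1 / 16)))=-4508 / 259251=-0.02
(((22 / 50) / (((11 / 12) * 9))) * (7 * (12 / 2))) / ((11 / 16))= 896 / 275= 3.26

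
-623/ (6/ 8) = -2492/ 3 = -830.67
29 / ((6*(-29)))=-1 / 6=-0.17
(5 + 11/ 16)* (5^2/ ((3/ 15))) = 710.94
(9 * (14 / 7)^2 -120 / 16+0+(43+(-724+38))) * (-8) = 4916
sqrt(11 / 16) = sqrt(11) / 4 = 0.83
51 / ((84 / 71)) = 1207 / 28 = 43.11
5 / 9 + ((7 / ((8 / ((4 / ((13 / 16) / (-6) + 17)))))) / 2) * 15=30775 / 14571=2.11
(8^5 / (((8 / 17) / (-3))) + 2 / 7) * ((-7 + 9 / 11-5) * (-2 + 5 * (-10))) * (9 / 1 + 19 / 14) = -678069221700 / 539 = -1258013398.33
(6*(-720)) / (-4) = 1080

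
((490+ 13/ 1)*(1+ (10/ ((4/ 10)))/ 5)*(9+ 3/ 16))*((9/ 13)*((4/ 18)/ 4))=221823/ 208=1066.46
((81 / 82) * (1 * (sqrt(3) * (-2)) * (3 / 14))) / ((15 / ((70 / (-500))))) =81 * sqrt(3) / 20500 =0.01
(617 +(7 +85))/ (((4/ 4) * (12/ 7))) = 4963/ 12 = 413.58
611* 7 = 4277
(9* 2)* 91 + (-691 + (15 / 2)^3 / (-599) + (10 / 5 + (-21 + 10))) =937.30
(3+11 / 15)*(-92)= -5152 / 15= -343.47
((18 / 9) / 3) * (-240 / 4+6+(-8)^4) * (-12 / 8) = -4042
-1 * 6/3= -2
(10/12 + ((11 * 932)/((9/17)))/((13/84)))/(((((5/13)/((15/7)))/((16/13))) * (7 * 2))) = 39039876/637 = 61287.09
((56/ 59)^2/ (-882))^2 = 1024/ 981506241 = 0.00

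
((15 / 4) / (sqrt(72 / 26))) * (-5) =-25 * sqrt(13) / 8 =-11.27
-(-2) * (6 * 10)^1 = 120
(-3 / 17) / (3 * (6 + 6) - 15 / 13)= -13 / 2567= -0.01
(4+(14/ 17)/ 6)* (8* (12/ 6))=3376/ 51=66.20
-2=-2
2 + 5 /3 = 11 /3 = 3.67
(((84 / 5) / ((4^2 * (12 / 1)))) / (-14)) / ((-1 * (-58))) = -1 / 9280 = -0.00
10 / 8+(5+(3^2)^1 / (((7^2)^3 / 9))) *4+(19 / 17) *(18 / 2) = 250496753 / 8000132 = 31.31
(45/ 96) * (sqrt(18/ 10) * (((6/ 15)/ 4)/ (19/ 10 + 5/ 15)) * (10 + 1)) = 297 * sqrt(5)/ 2144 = 0.31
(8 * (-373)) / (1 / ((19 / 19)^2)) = -2984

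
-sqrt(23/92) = -1/2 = -0.50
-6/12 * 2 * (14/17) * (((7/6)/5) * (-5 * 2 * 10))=980/51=19.22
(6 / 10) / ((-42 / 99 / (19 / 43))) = -1881 / 3010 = -0.62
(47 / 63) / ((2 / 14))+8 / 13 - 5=98 / 117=0.84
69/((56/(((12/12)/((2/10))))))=345/56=6.16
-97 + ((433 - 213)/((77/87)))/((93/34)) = -1329/217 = -6.12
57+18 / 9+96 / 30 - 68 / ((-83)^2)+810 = 30042589 / 34445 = 872.19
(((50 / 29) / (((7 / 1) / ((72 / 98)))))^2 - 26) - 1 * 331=-356.97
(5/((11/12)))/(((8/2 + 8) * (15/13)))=13/33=0.39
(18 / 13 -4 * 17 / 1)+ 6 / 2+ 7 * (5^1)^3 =10548 / 13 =811.38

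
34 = 34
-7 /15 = -0.47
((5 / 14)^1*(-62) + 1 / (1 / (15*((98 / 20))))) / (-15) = -719 / 210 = -3.42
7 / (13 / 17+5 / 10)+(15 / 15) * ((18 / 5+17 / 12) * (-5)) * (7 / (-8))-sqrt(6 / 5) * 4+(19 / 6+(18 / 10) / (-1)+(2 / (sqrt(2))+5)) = -4 * sqrt(30) / 5+sqrt(2)+698653 / 20640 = 30.88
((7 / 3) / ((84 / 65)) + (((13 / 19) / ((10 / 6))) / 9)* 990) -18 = 19811 / 684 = 28.96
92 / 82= 46 / 41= 1.12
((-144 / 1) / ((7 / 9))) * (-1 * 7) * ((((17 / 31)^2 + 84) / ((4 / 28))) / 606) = 122491656 / 97061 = 1262.01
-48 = -48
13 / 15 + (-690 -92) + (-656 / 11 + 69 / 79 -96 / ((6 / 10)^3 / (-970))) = 16825755856 / 39105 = 430271.21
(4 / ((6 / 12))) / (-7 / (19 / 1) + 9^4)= 38 / 31163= 0.00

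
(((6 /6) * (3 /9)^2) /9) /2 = 1 /162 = 0.01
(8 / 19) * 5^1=40 / 19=2.11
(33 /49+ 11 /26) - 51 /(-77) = 24649 /14014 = 1.76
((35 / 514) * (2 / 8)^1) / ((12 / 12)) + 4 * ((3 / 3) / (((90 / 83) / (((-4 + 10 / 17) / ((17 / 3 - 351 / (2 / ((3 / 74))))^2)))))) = -432363349097 / 72254347240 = -5.98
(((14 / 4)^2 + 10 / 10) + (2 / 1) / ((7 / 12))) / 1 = 467 / 28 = 16.68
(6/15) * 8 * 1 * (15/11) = 48/11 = 4.36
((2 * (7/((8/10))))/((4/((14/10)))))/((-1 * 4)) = -49/32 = -1.53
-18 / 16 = -9 / 8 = -1.12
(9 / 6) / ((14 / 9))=0.96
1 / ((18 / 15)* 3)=5 / 18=0.28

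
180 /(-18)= -10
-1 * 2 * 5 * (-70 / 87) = 700 / 87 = 8.05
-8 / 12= -0.67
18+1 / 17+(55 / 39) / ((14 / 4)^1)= 85681 / 4641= 18.46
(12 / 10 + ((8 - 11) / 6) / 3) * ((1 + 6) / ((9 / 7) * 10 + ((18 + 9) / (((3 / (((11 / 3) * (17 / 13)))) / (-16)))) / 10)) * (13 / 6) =-0.28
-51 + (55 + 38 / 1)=42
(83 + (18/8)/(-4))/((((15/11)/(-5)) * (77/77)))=-14509/48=-302.27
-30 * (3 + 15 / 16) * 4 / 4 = -945 / 8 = -118.12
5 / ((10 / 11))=11 / 2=5.50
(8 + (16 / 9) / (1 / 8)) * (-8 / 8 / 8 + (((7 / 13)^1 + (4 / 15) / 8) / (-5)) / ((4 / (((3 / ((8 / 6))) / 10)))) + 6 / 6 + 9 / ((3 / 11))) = 3522331 / 4680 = 752.63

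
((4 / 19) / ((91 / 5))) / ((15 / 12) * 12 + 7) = 10 / 19019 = 0.00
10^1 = 10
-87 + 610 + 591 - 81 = 1033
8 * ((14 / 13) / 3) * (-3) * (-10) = 1120 / 13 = 86.15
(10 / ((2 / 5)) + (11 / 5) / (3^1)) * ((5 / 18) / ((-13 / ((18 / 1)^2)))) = -2316 / 13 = -178.15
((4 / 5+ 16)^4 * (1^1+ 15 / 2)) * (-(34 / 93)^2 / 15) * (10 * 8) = -289901273088 / 600625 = -482666.01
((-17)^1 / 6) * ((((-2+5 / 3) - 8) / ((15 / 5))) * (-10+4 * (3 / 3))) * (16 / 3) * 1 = -251.85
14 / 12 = 7 / 6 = 1.17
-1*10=-10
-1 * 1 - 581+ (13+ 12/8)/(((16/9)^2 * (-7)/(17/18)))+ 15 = -4068693/7168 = -567.62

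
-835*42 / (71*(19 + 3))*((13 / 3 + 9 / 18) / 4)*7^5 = -2848870535 / 6248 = -455965.19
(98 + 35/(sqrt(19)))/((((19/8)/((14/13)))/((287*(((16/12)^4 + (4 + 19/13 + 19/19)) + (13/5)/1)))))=14479039792*sqrt(19)/4941729 + 202706557088/1300455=168644.94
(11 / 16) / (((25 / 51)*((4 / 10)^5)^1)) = 70125 / 512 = 136.96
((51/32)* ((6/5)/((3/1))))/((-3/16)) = -17/5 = -3.40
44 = 44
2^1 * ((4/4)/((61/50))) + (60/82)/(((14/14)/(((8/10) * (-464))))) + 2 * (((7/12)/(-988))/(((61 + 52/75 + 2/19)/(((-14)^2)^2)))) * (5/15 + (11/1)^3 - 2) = -1245.76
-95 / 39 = -2.44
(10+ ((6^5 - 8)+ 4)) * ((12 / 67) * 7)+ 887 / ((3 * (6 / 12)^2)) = 2198780 / 201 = 10939.20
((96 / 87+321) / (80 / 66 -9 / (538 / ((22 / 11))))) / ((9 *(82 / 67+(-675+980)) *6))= 1851881273 / 112057411662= 0.02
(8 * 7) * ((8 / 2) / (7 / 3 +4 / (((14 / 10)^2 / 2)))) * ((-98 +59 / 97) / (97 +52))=-311070816 / 13629179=-22.82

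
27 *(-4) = -108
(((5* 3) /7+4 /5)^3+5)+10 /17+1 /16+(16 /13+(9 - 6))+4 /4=5513584047 /151606000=36.37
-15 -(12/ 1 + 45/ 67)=-1854/ 67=-27.67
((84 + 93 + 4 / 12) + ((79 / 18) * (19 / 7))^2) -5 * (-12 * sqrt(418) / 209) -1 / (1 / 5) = 60 * sqrt(418) / 209 + 4988965 / 15876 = 320.12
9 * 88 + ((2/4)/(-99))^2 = 31049569/39204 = 792.00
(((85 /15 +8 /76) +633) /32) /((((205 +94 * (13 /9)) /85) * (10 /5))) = 4642275 /1864736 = 2.49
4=4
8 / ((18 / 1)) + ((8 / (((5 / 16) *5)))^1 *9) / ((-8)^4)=3281 / 7200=0.46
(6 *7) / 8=21 / 4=5.25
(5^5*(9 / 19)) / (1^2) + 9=28296 / 19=1489.26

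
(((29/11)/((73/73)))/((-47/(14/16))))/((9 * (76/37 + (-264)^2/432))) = -7511/225031488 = -0.00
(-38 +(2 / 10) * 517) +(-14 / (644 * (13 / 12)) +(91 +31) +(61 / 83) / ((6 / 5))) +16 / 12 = 46984963 / 248170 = 189.33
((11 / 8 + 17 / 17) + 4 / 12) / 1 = 65 / 24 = 2.71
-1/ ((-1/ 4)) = 4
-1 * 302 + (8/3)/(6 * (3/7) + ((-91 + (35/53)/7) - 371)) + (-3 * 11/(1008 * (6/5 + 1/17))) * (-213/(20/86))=-278.19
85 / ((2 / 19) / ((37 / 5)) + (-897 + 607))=-11951 / 40772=-0.29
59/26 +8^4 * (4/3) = 426161/78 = 5463.60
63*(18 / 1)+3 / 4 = 1134.75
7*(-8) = -56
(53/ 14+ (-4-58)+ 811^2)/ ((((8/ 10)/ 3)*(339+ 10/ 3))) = 414327555/ 57512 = 7204.19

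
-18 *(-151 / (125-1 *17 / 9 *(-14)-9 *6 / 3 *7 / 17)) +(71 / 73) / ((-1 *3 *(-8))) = 730140835 / 38608824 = 18.91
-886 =-886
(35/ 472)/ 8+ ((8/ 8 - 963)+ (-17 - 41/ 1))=-3851485/ 3776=-1019.99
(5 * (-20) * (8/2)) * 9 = -3600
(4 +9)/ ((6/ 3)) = 6.50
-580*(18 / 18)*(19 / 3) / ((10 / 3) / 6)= -6612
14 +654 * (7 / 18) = 805 / 3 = 268.33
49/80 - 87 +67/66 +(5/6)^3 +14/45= -401461/4752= -84.48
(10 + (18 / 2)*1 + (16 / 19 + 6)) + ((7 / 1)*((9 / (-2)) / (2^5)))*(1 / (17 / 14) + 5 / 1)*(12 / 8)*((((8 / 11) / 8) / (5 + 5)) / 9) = 25.83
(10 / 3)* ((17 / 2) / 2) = 85 / 6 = 14.17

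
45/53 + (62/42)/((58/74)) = 88196/32277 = 2.73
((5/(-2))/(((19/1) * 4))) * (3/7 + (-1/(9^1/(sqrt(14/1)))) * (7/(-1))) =-35 * sqrt(14)/1368-15/1064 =-0.11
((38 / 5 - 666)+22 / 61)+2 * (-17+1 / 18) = -1899343 / 2745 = -691.93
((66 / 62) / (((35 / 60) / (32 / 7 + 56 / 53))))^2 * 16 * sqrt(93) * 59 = 645391668658176 * sqrt(93) / 6481377049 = 960279.24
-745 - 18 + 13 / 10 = -7617 / 10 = -761.70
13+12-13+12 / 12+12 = 25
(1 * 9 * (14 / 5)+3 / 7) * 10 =1794 / 7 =256.29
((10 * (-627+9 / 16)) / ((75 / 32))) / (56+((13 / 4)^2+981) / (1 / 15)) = -213824 / 1194355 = -0.18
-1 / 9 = -0.11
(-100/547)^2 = 10000/299209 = 0.03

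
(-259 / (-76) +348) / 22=26707 / 1672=15.97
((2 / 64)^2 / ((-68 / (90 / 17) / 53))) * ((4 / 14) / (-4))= 2385 / 8286208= 0.00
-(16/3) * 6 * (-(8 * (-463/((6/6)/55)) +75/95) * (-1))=123861280/19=6519014.74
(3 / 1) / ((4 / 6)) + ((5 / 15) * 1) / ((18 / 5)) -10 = -146 / 27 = -5.41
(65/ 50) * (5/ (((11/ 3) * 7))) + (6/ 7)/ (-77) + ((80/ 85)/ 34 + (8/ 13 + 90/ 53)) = 554510465/ 214652438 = 2.58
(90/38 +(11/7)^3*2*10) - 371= -1896592/6517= -291.02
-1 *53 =-53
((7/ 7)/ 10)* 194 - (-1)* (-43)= -118/ 5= -23.60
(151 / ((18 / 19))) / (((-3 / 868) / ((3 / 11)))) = -1245146 / 99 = -12577.23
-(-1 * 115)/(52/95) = 10925/52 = 210.10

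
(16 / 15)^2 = 256 / 225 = 1.14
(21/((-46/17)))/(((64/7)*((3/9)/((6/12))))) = -7497/5888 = -1.27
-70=-70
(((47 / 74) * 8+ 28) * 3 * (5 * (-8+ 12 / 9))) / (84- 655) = 122400 / 21127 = 5.79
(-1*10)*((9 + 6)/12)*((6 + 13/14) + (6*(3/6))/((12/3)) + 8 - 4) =-8175/56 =-145.98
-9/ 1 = -9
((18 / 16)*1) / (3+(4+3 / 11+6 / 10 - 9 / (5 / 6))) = -495 / 1288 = -0.38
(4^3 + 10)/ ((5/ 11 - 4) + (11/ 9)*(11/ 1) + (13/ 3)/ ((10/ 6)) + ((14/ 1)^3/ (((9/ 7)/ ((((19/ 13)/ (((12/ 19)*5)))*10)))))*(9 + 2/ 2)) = 1428570/ 1907115493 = 0.00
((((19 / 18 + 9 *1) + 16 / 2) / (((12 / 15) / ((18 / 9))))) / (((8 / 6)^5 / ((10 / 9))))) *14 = 170625 / 1024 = 166.63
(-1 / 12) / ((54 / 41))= -41 / 648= -0.06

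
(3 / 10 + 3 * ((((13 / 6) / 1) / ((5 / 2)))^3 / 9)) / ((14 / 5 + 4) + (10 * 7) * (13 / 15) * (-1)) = -10469 / 1090800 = -0.01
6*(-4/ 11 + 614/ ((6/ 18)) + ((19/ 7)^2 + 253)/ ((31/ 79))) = 251151624/ 16709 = 15030.92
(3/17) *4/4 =0.18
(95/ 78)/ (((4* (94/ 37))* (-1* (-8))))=3515/ 234624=0.01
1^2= 1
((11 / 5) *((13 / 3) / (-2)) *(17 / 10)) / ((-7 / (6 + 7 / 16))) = 250393 / 33600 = 7.45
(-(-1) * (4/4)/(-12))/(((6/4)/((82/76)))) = -41/684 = -0.06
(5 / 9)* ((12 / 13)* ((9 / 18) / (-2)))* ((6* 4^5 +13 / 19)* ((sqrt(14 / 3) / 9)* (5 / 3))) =-315.15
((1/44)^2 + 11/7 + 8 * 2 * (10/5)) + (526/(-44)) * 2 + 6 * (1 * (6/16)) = 161443/13552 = 11.91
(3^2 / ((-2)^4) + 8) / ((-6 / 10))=-685 / 48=-14.27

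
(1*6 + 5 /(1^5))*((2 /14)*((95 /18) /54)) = 1045 /6804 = 0.15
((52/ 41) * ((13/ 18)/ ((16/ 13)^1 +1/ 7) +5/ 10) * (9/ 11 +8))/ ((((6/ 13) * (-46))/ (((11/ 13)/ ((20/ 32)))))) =-11641552/ 15913125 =-0.73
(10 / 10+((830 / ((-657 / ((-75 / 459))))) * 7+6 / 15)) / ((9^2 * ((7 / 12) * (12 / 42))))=2859794 / 13570335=0.21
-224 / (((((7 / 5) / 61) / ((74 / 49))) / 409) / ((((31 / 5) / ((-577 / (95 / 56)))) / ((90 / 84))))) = 8699416912 / 84819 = 102564.48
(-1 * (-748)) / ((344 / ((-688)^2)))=1029248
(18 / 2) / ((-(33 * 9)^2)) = -0.00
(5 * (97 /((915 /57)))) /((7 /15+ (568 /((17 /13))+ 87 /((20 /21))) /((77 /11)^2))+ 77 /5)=92113140 /81083213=1.14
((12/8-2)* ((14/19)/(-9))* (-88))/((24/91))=-7007/513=-13.66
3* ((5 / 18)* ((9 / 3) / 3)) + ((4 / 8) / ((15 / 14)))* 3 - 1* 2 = 7 / 30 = 0.23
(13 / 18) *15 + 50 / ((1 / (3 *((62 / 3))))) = 18665 / 6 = 3110.83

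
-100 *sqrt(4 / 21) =-200 *sqrt(21) / 21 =-43.64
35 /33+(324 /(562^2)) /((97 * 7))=1876510838 /1769279127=1.06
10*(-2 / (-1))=20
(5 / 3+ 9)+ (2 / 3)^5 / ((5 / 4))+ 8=22808 / 1215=18.77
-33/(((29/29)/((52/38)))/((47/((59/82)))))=-3306732/1121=-2949.81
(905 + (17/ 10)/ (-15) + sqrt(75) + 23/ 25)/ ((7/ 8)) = 40 * sqrt(3)/ 7 + 543484/ 525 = 1045.11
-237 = -237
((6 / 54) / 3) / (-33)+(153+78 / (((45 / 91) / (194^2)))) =26447574082 / 4455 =5936604.73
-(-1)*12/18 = 2/3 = 0.67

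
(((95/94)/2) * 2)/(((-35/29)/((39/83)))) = -21489/54614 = -0.39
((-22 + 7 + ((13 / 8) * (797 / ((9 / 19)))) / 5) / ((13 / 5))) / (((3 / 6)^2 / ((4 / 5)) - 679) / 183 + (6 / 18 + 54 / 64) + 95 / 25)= 233579980 / 1448421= 161.27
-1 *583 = -583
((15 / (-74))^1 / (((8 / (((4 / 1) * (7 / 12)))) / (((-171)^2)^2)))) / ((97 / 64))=-119705051340 / 3589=-33353316.06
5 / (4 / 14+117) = 35 / 821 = 0.04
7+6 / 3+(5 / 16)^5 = 9440309 / 1048576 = 9.00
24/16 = 3/2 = 1.50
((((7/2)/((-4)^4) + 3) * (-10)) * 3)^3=-12398568773625/16777216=-739012.29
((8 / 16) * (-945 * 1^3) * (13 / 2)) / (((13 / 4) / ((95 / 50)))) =-1795.50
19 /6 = 3.17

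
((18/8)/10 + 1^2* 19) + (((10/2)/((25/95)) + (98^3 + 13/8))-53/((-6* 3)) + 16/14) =1185957281/1260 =941235.94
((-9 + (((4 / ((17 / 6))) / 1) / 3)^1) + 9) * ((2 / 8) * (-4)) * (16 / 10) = -64 / 85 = -0.75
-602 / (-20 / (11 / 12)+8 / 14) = 28.33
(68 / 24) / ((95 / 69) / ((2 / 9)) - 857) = -391 / 117411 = -0.00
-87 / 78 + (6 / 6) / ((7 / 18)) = 265 / 182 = 1.46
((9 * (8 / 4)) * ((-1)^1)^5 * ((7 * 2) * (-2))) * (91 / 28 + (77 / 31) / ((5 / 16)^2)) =11204298 / 775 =14457.16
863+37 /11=9530 /11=866.36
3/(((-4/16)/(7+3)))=-120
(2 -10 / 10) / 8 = 1 / 8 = 0.12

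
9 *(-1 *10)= -90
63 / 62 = 1.02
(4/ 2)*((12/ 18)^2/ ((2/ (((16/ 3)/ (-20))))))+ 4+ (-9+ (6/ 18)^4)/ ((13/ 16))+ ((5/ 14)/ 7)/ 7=-1992863/ 277830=-7.17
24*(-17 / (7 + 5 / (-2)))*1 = -90.67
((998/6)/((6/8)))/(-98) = -998/441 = -2.26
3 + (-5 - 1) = -3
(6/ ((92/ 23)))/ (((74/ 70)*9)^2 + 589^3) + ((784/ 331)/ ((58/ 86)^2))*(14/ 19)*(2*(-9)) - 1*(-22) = -47.07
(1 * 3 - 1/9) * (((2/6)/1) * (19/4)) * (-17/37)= -4199/1998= -2.10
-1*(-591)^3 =206425071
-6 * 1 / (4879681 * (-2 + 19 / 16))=0.00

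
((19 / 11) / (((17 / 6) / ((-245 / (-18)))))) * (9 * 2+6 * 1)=37240 / 187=199.14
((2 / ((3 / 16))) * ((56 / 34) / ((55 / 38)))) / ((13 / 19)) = 646912 / 36465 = 17.74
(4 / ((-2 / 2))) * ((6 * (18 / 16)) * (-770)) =20790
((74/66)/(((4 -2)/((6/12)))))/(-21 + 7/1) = -37/1848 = -0.02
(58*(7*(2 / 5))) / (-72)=-203 / 90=-2.26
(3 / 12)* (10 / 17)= 5 / 34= 0.15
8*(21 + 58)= 632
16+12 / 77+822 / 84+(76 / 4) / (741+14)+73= 11506861 / 116270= 98.97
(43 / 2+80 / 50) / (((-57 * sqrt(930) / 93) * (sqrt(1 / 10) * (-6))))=0.65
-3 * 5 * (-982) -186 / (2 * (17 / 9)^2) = 4249437 / 289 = 14703.93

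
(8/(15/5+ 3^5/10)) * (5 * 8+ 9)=560/39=14.36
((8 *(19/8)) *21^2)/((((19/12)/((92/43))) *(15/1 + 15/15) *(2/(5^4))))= 19018125/86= 221140.99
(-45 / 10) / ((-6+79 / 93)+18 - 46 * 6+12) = 837 / 46714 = 0.02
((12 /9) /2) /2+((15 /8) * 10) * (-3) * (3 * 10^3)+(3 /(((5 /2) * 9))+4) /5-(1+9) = -4218971 /25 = -168758.84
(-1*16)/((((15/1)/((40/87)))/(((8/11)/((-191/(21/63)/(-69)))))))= -23552/548361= -0.04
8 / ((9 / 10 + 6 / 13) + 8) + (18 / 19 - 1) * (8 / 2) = 14892 / 23123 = 0.64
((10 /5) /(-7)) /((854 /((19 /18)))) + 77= 4142735 /53802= 77.00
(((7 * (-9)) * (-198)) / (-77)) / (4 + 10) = -81 / 7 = -11.57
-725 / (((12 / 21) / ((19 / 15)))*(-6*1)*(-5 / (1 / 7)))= -551 / 72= -7.65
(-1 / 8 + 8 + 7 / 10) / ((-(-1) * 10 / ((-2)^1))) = -343 / 200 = -1.72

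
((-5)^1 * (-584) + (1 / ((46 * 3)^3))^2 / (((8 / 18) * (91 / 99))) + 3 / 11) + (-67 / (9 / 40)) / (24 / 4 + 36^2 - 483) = 8972127061594117441 / 3072741866498304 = 2919.91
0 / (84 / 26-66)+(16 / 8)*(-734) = -1468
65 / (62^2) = 65 / 3844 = 0.02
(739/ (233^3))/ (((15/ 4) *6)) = 1478/ 569220165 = 0.00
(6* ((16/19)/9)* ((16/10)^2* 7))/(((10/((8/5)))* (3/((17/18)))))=487424/961875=0.51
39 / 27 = 13 / 9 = 1.44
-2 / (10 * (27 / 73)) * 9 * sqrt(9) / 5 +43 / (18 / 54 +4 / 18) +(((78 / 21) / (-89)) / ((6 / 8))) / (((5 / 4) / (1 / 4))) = 3479558 / 46725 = 74.47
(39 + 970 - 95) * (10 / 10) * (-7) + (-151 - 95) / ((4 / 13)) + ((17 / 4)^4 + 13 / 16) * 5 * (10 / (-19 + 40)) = -17253655 / 2688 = -6418.77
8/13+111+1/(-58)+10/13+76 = 142029/754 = 188.37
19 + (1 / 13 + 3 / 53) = 13183 / 689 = 19.13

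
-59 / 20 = -2.95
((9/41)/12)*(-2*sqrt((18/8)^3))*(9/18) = -81/1312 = -0.06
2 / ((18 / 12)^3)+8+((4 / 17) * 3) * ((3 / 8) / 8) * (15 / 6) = 127423 / 14688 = 8.68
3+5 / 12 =41 / 12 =3.42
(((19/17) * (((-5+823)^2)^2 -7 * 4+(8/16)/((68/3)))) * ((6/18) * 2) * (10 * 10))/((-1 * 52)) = -9641053168894075/15028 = -641539337828.99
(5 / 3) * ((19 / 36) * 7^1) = 6.16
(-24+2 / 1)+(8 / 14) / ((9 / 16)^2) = -11450 / 567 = -20.19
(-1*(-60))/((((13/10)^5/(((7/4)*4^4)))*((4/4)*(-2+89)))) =896000000/10767497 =83.21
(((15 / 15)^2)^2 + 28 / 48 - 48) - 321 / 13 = -11093 / 156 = -71.11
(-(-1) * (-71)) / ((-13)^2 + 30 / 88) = -3124 / 7451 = -0.42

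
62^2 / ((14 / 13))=24986 / 7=3569.43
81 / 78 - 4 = -2.96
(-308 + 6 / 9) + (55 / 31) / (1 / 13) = -26437 / 93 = -284.27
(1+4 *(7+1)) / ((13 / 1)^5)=33 / 371293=0.00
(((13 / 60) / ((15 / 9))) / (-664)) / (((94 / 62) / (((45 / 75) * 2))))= -1209 / 7802000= -0.00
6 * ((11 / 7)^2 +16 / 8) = 1314 / 49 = 26.82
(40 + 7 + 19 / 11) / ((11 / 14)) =7504 / 121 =62.02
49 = 49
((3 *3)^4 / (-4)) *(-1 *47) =308367 / 4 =77091.75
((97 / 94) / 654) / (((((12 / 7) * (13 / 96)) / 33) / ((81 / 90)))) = 67221 / 332995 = 0.20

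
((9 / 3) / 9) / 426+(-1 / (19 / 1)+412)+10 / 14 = 70141885 / 169974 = 412.66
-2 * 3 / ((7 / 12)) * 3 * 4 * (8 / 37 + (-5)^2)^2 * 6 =-4512614976 / 9583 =-470897.94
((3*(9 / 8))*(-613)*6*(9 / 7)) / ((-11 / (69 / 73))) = 30834513 / 22484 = 1371.40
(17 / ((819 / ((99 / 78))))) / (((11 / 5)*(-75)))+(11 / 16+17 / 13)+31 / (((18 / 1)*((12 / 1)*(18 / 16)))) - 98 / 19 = -1326278743 / 436952880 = -3.04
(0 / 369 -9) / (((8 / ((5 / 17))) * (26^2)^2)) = -45 / 62148736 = -0.00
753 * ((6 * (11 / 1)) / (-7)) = -49698 / 7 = -7099.71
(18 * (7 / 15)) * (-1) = -8.40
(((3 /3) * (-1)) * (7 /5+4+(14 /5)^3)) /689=-263 /6625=-0.04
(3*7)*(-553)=-11613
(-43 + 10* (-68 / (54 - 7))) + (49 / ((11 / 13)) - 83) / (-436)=-3235256 / 56353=-57.41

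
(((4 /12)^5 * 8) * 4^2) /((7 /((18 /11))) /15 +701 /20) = 2560 /171729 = 0.01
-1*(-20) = 20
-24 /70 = -12 /35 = -0.34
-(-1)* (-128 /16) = -8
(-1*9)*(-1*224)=2016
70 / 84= 5 / 6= 0.83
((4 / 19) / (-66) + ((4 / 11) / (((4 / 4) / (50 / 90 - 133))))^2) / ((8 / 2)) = 215971031 / 372438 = 579.88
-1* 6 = -6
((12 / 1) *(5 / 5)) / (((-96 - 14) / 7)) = -42 / 55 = -0.76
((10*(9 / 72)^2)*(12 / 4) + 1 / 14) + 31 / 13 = 8517 / 2912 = 2.92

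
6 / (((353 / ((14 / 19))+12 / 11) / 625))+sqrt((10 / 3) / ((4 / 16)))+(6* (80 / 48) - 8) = 2* sqrt(30) / 3+145078 / 14789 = 13.46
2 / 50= 1 / 25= 0.04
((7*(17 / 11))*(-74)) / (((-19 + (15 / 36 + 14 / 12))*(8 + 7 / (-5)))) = 176120 / 25289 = 6.96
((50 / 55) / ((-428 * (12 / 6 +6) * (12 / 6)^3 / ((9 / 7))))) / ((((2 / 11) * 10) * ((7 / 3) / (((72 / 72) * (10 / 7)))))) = -0.00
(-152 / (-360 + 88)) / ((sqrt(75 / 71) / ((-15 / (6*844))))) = -19*sqrt(213) / 172176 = -0.00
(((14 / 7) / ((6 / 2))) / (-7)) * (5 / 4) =-5 / 42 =-0.12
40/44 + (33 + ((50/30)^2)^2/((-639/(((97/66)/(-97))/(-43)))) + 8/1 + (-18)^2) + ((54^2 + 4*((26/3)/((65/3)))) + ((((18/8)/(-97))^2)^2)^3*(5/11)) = 14036447526019726428802755839663032810628663/4274831333060867912535278352910390394880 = 3283.51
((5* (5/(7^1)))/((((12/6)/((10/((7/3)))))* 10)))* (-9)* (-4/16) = 675/392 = 1.72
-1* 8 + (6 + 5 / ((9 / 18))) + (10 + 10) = 28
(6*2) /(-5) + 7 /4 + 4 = 67 /20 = 3.35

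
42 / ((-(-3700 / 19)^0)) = -42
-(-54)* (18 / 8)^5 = 3113.91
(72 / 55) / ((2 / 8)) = 5.24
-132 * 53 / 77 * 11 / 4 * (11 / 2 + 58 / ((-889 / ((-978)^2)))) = 194038196385 / 12446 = 15590406.27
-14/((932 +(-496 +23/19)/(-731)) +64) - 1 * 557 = -453568183/814285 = -557.01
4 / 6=2 / 3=0.67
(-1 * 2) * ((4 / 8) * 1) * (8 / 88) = -1 / 11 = -0.09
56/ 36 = 14/ 9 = 1.56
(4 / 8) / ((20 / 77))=1.92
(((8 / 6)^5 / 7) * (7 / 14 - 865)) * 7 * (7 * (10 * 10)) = -619673600 / 243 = -2550097.12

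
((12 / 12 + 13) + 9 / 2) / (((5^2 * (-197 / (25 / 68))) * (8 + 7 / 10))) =-185 / 1165452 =-0.00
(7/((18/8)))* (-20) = -560/9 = -62.22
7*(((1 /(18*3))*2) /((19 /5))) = 35 /513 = 0.07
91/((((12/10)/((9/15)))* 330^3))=0.00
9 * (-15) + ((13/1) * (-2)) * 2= -187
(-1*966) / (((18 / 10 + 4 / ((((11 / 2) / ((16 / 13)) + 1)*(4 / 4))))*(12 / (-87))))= 2451225 / 886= 2766.62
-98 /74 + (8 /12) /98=-7166 /5439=-1.32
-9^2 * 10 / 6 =-135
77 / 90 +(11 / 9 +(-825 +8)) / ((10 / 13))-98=-104189 / 90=-1157.66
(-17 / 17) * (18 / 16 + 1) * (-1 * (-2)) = -17 / 4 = -4.25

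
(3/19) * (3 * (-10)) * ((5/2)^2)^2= -28125/152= -185.03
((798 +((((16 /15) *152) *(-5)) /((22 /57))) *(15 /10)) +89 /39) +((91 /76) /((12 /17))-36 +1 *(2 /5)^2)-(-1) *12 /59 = -458634014849 /192363600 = -2384.20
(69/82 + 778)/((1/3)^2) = 574785/82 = 7009.57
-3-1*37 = -40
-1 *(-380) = 380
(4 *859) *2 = 6872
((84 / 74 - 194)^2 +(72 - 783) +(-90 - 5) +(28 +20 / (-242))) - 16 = 6030083020 / 165649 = 36402.77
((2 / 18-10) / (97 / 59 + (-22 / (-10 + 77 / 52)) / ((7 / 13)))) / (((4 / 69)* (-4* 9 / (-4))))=-374517073 / 127250460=-2.94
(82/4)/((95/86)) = 18.56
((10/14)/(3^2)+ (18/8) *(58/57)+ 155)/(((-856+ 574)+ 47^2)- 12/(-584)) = 27502093/336769965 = 0.08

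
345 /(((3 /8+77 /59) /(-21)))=-3419640 /793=-4312.28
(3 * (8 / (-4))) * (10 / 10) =-6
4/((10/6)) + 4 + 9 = 77/5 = 15.40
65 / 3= 21.67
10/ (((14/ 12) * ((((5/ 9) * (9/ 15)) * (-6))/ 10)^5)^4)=1235961914062500000/ 2401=514769643507913.37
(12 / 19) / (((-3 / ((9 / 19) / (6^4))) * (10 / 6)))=-1 / 21660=-0.00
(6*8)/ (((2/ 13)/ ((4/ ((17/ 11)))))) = 13728/ 17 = 807.53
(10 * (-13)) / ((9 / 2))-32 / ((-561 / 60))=-25.47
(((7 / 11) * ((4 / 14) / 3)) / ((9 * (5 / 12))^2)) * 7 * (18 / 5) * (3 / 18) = 224 / 12375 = 0.02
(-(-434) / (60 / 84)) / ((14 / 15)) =651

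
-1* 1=-1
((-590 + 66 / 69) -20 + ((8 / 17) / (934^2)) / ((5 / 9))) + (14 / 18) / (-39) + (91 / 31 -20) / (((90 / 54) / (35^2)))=-61013235168439976 / 4639266629595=-13151.48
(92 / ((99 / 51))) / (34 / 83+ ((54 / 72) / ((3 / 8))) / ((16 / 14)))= 519248 / 23661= 21.95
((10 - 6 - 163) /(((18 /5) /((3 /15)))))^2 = 2809 /36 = 78.03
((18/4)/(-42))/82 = -3/2296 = -0.00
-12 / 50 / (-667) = 6 / 16675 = 0.00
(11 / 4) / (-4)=-11 / 16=-0.69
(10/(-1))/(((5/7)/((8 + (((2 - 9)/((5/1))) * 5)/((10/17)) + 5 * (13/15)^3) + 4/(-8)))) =10822/675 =16.03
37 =37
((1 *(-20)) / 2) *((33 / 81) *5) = -550 / 27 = -20.37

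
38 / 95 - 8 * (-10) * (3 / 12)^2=27 / 5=5.40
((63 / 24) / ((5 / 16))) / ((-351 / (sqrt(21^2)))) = -98 / 195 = -0.50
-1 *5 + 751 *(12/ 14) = 4471/ 7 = 638.71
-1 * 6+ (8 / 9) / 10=-266 / 45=-5.91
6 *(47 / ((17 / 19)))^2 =4784694 / 289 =16556.03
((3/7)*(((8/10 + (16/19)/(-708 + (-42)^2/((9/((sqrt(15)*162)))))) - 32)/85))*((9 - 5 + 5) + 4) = -12139459460024/5936044039975 + 19656*sqrt(15)/169601258285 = -2.05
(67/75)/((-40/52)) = -1.16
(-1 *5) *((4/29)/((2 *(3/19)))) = -190/87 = -2.18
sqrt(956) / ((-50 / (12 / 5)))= -12 * sqrt(239) / 125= -1.48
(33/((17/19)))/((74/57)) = 35739/1258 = 28.41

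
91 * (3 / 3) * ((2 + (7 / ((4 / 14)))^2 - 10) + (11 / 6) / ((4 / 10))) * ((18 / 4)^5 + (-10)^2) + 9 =105651800.04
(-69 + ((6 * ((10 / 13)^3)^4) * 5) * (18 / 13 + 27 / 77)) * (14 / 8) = -1557065441324640189 / 13326504690059132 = -116.84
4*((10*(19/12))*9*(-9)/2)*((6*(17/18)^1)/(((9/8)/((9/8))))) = -14535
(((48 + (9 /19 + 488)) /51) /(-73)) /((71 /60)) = -0.12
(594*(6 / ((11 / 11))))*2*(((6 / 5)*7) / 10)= 149688 / 25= 5987.52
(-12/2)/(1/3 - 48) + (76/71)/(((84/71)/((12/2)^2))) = 32.70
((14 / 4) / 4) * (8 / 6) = 7 / 6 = 1.17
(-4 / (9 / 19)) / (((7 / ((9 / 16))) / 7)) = -19 / 4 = -4.75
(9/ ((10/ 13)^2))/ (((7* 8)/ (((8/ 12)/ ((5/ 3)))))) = 1521/ 14000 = 0.11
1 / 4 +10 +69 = 317 / 4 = 79.25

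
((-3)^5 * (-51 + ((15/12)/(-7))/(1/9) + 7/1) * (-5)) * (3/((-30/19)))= 5895909/56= 105284.09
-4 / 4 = -1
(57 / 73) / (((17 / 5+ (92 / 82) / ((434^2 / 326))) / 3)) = 1650704895 / 2397303794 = 0.69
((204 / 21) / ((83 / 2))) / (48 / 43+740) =1462 / 4628827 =0.00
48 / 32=1.50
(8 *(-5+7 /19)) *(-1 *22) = 15488 /19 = 815.16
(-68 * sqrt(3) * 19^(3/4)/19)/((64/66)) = -561 * 19^(3/4) * sqrt(3)/152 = -58.18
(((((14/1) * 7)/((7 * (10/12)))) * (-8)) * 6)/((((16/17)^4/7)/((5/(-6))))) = 12277587/2048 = 5994.92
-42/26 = -1.62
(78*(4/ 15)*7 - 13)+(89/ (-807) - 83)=199691/ 4035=49.49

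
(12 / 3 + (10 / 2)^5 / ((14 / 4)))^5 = 580251613474308.94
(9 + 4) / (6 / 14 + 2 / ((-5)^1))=455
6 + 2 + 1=9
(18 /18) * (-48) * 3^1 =-144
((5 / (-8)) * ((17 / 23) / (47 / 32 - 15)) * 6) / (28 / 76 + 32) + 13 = 5310731 / 408319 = 13.01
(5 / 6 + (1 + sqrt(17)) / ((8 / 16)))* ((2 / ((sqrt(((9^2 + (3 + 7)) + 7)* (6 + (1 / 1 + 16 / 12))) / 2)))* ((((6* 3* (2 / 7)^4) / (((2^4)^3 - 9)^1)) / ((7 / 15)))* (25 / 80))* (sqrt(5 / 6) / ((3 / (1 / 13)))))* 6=3060* sqrt(5) / 6250809019 + 2160* sqrt(85) / 6250809019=0.00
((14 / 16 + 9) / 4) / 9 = 79 / 288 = 0.27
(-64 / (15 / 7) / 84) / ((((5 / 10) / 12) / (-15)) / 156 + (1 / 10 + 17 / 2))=-19968 / 482975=-0.04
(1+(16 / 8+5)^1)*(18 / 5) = 144 / 5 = 28.80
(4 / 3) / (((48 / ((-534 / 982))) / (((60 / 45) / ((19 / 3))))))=-89 / 27987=-0.00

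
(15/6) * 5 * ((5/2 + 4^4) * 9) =116325/4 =29081.25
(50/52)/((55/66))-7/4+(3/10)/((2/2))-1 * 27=-7097/260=-27.30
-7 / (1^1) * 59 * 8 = -3304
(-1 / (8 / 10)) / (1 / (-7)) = 35 / 4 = 8.75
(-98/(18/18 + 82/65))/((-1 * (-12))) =-65/18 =-3.61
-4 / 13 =-0.31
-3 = -3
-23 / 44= -0.52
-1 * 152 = -152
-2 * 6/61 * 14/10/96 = -7/2440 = -0.00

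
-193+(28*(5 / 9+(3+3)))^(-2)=-526716991 / 2729104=-193.00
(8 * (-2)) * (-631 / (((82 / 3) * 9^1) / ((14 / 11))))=70672 / 1353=52.23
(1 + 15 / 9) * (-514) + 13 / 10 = -41081 / 30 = -1369.37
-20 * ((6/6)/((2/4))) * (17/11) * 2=-1360/11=-123.64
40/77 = 0.52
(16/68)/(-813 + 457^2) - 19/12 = -16798895/10609836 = -1.58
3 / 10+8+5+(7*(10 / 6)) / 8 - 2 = 1531 / 120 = 12.76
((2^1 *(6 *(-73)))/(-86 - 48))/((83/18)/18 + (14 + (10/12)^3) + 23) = 283824/1642639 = 0.17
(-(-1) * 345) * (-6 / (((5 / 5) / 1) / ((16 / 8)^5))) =-66240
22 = 22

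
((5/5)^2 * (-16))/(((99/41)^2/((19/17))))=-511024/166617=-3.07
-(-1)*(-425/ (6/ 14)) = -2975/ 3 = -991.67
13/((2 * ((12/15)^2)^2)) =8125/512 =15.87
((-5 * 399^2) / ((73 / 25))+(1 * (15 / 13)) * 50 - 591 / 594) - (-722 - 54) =-51066456251 / 187902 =-271771.75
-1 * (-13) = 13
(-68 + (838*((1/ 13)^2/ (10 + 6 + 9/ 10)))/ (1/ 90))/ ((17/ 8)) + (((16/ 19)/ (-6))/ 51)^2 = -19.57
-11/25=-0.44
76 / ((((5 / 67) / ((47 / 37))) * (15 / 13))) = 3111212 / 2775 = 1121.16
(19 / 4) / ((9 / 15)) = 95 / 12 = 7.92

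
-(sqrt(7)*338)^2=-799708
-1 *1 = -1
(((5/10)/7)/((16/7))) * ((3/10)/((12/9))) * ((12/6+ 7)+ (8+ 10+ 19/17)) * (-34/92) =-2151/29440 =-0.07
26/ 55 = 0.47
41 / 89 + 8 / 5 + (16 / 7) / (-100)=31739 / 15575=2.04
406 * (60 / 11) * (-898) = -21875280 / 11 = -1988661.82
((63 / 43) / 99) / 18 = 7 / 8514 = 0.00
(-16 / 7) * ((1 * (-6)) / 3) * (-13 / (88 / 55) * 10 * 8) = -20800 / 7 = -2971.43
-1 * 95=-95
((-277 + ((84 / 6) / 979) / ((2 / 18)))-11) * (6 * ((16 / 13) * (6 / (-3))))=54110592 / 12727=4251.64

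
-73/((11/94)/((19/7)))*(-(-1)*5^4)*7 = -81486250/11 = -7407840.91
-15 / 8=-1.88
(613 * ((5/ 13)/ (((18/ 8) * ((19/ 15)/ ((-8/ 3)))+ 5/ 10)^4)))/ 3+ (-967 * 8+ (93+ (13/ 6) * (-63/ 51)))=-6894.61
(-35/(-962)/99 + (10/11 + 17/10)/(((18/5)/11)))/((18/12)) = 1518587/285714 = 5.32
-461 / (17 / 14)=-6454 / 17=-379.65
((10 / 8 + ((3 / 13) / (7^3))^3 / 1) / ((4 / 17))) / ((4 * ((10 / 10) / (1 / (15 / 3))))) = 7535834341051 / 28370199865280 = 0.27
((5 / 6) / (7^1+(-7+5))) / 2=1 / 12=0.08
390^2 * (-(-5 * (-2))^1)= -1521000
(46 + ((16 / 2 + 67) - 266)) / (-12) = 145 / 12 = 12.08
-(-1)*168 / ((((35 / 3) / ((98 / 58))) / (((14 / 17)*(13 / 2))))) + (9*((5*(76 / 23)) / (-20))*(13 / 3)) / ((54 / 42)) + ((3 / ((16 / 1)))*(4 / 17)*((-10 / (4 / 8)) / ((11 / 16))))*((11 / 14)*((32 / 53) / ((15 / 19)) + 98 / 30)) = 6380783117 / 63101535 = 101.12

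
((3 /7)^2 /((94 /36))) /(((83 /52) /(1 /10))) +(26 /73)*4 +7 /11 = 1585140211 /767463235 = 2.07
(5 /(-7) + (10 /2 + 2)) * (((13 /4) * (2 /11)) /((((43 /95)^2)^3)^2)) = 14049362279228561035156250 /279717415580838034807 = 50226.98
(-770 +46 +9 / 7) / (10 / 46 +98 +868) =-116357 / 155561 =-0.75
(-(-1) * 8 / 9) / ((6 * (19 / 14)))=56 / 513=0.11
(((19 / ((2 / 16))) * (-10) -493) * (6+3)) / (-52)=18117 / 52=348.40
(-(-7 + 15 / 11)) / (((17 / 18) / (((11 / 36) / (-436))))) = -31 / 7412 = -0.00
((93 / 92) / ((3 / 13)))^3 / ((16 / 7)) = 458155789 / 12459008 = 36.77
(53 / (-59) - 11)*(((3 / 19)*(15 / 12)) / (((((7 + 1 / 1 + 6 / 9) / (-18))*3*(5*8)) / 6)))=2187 / 8968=0.24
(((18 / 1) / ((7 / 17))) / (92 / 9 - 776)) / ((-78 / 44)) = 5049 / 156793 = 0.03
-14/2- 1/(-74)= -517/74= -6.99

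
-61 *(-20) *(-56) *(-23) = 1571360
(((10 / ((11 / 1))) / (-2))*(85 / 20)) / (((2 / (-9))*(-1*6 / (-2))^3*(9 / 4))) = 85 / 594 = 0.14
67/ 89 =0.75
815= 815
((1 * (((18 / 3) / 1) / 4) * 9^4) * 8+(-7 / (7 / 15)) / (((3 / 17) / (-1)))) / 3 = 78817 / 3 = 26272.33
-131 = -131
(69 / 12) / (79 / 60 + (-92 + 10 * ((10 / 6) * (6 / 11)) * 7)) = -3795 / 17851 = -0.21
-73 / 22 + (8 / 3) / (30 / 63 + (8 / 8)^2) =-1031 / 682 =-1.51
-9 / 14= -0.64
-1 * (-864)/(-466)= -432/233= -1.85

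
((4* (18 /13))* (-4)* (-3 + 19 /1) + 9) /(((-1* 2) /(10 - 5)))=22455 /26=863.65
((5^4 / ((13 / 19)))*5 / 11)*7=2906.47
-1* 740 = -740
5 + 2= 7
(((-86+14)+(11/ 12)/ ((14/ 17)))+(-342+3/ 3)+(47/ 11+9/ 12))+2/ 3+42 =-364.20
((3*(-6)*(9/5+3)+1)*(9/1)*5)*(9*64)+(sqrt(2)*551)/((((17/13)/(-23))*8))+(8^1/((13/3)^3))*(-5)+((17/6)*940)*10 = -14414089628/6591 - 164749*sqrt(2)/136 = -2188648.32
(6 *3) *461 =8298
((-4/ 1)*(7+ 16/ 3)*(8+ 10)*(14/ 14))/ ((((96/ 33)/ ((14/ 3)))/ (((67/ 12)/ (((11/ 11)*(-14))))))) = 27269/ 48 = 568.10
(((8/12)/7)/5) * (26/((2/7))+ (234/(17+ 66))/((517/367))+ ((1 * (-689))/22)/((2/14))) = -2.40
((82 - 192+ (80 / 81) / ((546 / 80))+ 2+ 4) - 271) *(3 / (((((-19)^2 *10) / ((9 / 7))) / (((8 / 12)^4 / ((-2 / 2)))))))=13262680 / 167638653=0.08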